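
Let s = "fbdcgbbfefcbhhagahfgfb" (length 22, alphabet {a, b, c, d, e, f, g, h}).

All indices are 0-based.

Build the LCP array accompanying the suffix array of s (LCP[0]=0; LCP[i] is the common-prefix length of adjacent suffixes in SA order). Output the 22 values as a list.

sorted suffixes:
  #0 SA[0]=14  'agahfgfb'
  #1 SA[1]=16  'ahfgfb'
  #2 SA[2]=21  'b'
  #3 SA[3]=5  'bbfefcbhhagahfgfb'
  #4 SA[4]=1  'bdcgbbfefcbhhagahfgfb'
  #5 SA[5]=6  'bfefcbhhagahfgfb'
  #6 SA[6]=11  'bhhagahfgfb'
  #7 SA[7]=10  'cbhhagahfgfb'
  #8 SA[8]=3  'cgbbfefcbhhagahfgfb'
  #9 SA[9]=2  'dcgbbfefcbhhagahfgfb'
  #10 SA[10]=8  'efcbhhagahfgfb'
  #11 SA[11]=20  'fb'
  #12 SA[12]=0  'fbdcgbbfefcbhhagahfgfb'
  #13 SA[13]=9  'fcbhhagahfgfb'
  #14 SA[14]=7  'fefcbhhagahfgfb'
  #15 SA[15]=18  'fgfb'
  #16 SA[16]=15  'gahfgfb'
  #17 SA[17]=4  'gbbfefcbhhagahfgfb'
  #18 SA[18]=19  'gfb'
  #19 SA[19]=13  'hagahfgfb'
  #20 SA[20]=17  'hfgfb'
  #21 SA[21]=12  'hhagahfgfb'

SA = [14, 16, 21, 5, 1, 6, 11, 10, 3, 2, 8, 20, 0, 9, 7, 18, 15, 4, 19, 13, 17, 12]
[i] adj suffixes → lcp
  [1] 14/16 → 1 ('a')
  [2] 16/21 → 0 ('')
  [3] 21/5 → 1 ('b')
  [4] 5/1 → 1 ('b')
  [5] 1/6 → 1 ('b')
  [6] 6/11 → 1 ('b')
  [7] 11/10 → 0 ('')
  [8] 10/3 → 1 ('c')
  [9] 3/2 → 0 ('')
  [10] 2/8 → 0 ('')
  [11] 8/20 → 0 ('')
  [12] 20/0 → 2 ('fb')
  [13] 0/9 → 1 ('f')
  [14] 9/7 → 1 ('f')
  [15] 7/18 → 1 ('f')
  [16] 18/15 → 0 ('')
  [17] 15/4 → 1 ('g')
  [18] 4/19 → 1 ('g')
  [19] 19/13 → 0 ('')
  [20] 13/17 → 1 ('h')
  [21] 17/12 → 1 ('h')

[0, 1, 0, 1, 1, 1, 1, 0, 1, 0, 0, 0, 2, 1, 1, 1, 0, 1, 1, 0, 1, 1]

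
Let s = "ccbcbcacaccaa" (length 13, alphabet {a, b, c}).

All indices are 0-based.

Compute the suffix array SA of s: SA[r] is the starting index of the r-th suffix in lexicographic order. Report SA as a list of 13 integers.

rank | idx | suffix
   0 |  12 | a
   1 |  11 | aa
   2 |   6 | acaccaa
   3 |   8 | accaa
   4 |   4 | bcacaccaa
   5 |   2 | bcbcacaccaa
   6 |  10 | caa
   7 |   5 | cacaccaa
   8 |   7 | caccaa
   9 |   3 | cbcacaccaa
  10 |   1 | cbcbcacaccaa
  11 |   9 | ccaa
  12 |   0 | ccbcbcacaccaa

[12, 11, 6, 8, 4, 2, 10, 5, 7, 3, 1, 9, 0]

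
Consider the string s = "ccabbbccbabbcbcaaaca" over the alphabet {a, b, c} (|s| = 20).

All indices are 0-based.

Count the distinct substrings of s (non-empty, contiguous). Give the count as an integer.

rank | idx | suffix
   0 |  19 | a
   1 |  15 | aaaca
   2 |  16 | aaca
   3 |   2 | abbbccbabbcbcaaaca
   4 |   9 | abbcbcaaaca
   5 |  17 | aca
   6 |   8 | babbcbcaaaca
   7 |   3 | bbbccbabbcbcaaaca
   8 |  10 | bbcbcaaaca
   9 |   4 | bbccbabbcbcaaaca
  10 |  13 | bcaaaca
  11 |  11 | bcbcaaaca
  12 |   5 | bccbabbcbcaaaca
  13 |  18 | ca
  14 |  14 | caaaca
  15 |   1 | cabbbccbabbcbcaaaca
  16 |   7 | cbabbcbcaaaca
  17 |  12 | cbcaaaca
  18 |   0 | ccabbbccbabbcbcaaaca
  19 |   6 | ccbabbcbcaaaca

SA = [19, 15, 16, 2, 9, 17, 8, 3, 10, 4, 13, 11, 5, 18, 14, 1, 7, 12, 0, 6]
i: (SA[i-1],SA[i]) lcp shared
  1: (19,15) 1 'a'
  2: (15,16) 2 'aa'
  3: (16,2) 1 'a'
  4: (2,9) 3 'abb'
  5: (9,17) 1 'a'
  6: (17,8) 0 ''
  7: (8,3) 1 'b'
  8: (3,10) 2 'bb'
  9: (10,4) 3 'bbc'
  10: (4,13) 1 'b'
  11: (13,11) 2 'bc'
  12: (11,5) 2 'bc'
  13: (5,18) 0 ''
  14: (18,14) 2 'ca'
  15: (14,1) 2 'ca'
  16: (1,7) 1 'c'
  17: (7,12) 2 'cb'
  18: (12,0) 1 'c'
  19: (0,6) 2 'cc'

n(n+1)/2 = 20·21/2 = 210
Σ LCP = 0 + 1 + 2 + 1 + 3 + 1 + 0 + 1 + 2 + 3 + 1 + 2 + 2 + 0 + 2 + 2 + 1 + 2 + 1 + 2 = 29
distinct = 210 − 29 = 181

181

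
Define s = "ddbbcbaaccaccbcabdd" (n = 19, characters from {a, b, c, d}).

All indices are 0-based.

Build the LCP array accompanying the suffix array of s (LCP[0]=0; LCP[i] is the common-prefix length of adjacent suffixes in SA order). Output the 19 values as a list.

sorted suffixes:
  #0 SA[0]=6  'aaccaccbcabdd'
  #1 SA[1]=15  'abdd'
  #2 SA[2]=7  'accaccbcabdd'
  #3 SA[3]=10  'accbcabdd'
  #4 SA[4]=5  'baaccaccbcabdd'
  #5 SA[5]=2  'bbcbaaccaccbcabdd'
  #6 SA[6]=13  'bcabdd'
  #7 SA[7]=3  'bcbaaccaccbcabdd'
  #8 SA[8]=16  'bdd'
  #9 SA[9]=14  'cabdd'
  #10 SA[10]=9  'caccbcabdd'
  #11 SA[11]=4  'cbaaccaccbcabdd'
  #12 SA[12]=12  'cbcabdd'
  #13 SA[13]=8  'ccaccbcabdd'
  #14 SA[14]=11  'ccbcabdd'
  #15 SA[15]=18  'd'
  #16 SA[16]=1  'dbbcbaaccaccbcabdd'
  #17 SA[17]=17  'dd'
  #18 SA[18]=0  'ddbbcbaaccaccbcabdd'

SA = [6, 15, 7, 10, 5, 2, 13, 3, 16, 14, 9, 4, 12, 8, 11, 18, 1, 17, 0]
[i] adj suffixes → lcp
  [1] 6/15 → 1 ('a')
  [2] 15/7 → 1 ('a')
  [3] 7/10 → 3 ('acc')
  [4] 10/5 → 0 ('')
  [5] 5/2 → 1 ('b')
  [6] 2/13 → 1 ('b')
  [7] 13/3 → 2 ('bc')
  [8] 3/16 → 1 ('b')
  [9] 16/14 → 0 ('')
  [10] 14/9 → 2 ('ca')
  [11] 9/4 → 1 ('c')
  [12] 4/12 → 2 ('cb')
  [13] 12/8 → 1 ('c')
  [14] 8/11 → 2 ('cc')
  [15] 11/18 → 0 ('')
  [16] 18/1 → 1 ('d')
  [17] 1/17 → 1 ('d')
  [18] 17/0 → 2 ('dd')

[0, 1, 1, 3, 0, 1, 1, 2, 1, 0, 2, 1, 2, 1, 2, 0, 1, 1, 2]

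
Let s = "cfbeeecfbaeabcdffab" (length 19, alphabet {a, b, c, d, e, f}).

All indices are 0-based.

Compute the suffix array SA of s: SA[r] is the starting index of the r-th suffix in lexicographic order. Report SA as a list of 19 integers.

rank | idx | suffix
   0 |  17 | ab
   1 |  11 | abcdffab
   2 |   9 | aeabcdffab
   3 |  18 | b
   4 |   8 | baeabcdffab
   5 |  12 | bcdffab
   6 |   2 | beeecfbaeabcdffab
   7 |  13 | cdffab
   8 |   6 | cfbaeabcdffab
   9 |   0 | cfbeeecfbaeabcdffab
  10 |  14 | dffab
  11 |  10 | eabcdffab
  12 |   5 | ecfbaeabcdffab
  13 |   4 | eecfbaeabcdffab
  14 |   3 | eeecfbaeabcdffab
  15 |  16 | fab
  16 |   7 | fbaeabcdffab
  17 |   1 | fbeeecfbaeabcdffab
  18 |  15 | ffab

[17, 11, 9, 18, 8, 12, 2, 13, 6, 0, 14, 10, 5, 4, 3, 16, 7, 1, 15]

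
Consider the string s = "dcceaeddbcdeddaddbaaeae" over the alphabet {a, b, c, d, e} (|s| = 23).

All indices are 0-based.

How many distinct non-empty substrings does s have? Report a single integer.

248

sorted suffixes:
  #0 SA[0]=18  'aaeae'
  #1 SA[1]=14  'addbaaeae'
  #2 SA[2]=21  'ae'
  #3 SA[3]=19  'aeae'
  #4 SA[4]=4  'aeddbcdeddaddbaaeae'
  #5 SA[5]=17  'baaeae'
  #6 SA[6]=8  'bcdeddaddbaaeae'
  #7 SA[7]=1  'cceaeddbcdeddaddbaaeae'
  #8 SA[8]=9  'cdeddaddbaaeae'
  #9 SA[9]=2  'ceaeddbcdeddaddbaaeae'
  #10 SA[10]=13  'daddbaaeae'
  #11 SA[11]=16  'dbaaeae'
  #12 SA[12]=7  'dbcdeddaddbaaeae'
  #13 SA[13]=0  'dcceaeddbcdeddaddbaaeae'
  #14 SA[14]=12  'ddaddbaaeae'
  #15 SA[15]=15  'ddbaaeae'
  #16 SA[16]=6  'ddbcdeddaddbaaeae'
  #17 SA[17]=10  'deddaddbaaeae'
  #18 SA[18]=22  'e'
  #19 SA[19]=20  'eae'
  #20 SA[20]=3  'eaeddbcdeddaddbaaeae'
  #21 SA[21]=11  'eddaddbaaeae'
  #22 SA[22]=5  'eddbcdeddaddbaaeae'

SA = [18, 14, 21, 19, 4, 17, 8, 1, 9, 2, 13, 16, 7, 0, 12, 15, 6, 10, 22, 20, 3, 11, 5]
i: (SA[i-1],SA[i]) lcp shared
  1: (18,14) 1 'a'
  2: (14,21) 1 'a'
  3: (21,19) 2 'ae'
  4: (19,4) 2 'ae'
  5: (4,17) 0 ''
  6: (17,8) 1 'b'
  7: (8,1) 0 ''
  8: (1,9) 1 'c'
  9: (9,2) 1 'c'
  10: (2,13) 0 ''
  11: (13,16) 1 'd'
  12: (16,7) 2 'db'
  13: (7,0) 1 'd'
  14: (0,12) 1 'd'
  15: (12,15) 2 'dd'
  16: (15,6) 3 'ddb'
  17: (6,10) 1 'd'
  18: (10,22) 0 ''
  19: (22,20) 1 'e'
  20: (20,3) 3 'eae'
  21: (3,11) 1 'e'
  22: (11,5) 3 'edd'

n(n+1)/2 = 23·24/2 = 276
Σ LCP = 0 + 1 + 1 + 2 + 2 + 0 + 1 + 0 + 1 + 1 + 0 + 1 + 2 + 1 + 1 + 2 + 3 + 1 + 0 + 1 + 3 + 1 + 3 = 28
distinct = 276 − 28 = 248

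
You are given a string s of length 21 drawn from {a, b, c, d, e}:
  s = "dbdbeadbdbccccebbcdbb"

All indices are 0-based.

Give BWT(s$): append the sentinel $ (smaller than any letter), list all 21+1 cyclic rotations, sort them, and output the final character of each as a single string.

rank  rotation                last
    0  $dbdbeadbdbccccebbcdbb  b
    1  adbdbccccebbcdbb$dbdbe  e
    2  b$dbdbeadbdbccccebbcdb  b
    3  bb$dbdbeadbdbccccebbcd  d
    4  bbcdbb$dbdbeadbdbcccce  e
    5  bccccebbcdbb$dbdbeadbd  d
    6  bcdbb$dbdbeadbdbcccceb  b
    7  bdbccccebbcdbb$dbdbead  d
    8  bdbeadbdbccccebbcdbb$d  d
    9  beadbdbccccebbcdbb$dbd  d
   10  ccccebbcdbb$dbdbeadbdb  b
   11  cccebbcdbb$dbdbeadbdbc  c
   12  ccebbcdbb$dbdbeadbdbcc  c
   13  cdbb$dbdbeadbdbccccebb  b
   14  cebbcdbb$dbdbeadbdbccc  c
   15  dbb$dbdbeadbdbccccebbc  c
   16  dbccccebbcdbb$dbdbeadb  b
   17  dbdbccccebbcdbb$dbdbea  a
   18  dbdbeadbdbccccebbcdbb$  $
   19  dbeadbdbccccebbcdbb$db  b
   20  eadbdbccccebbcdbb$dbdb  b
   21  ebbcdbb$dbdbeadbdbcccc  c

bebdedbdddbccbccba$bbc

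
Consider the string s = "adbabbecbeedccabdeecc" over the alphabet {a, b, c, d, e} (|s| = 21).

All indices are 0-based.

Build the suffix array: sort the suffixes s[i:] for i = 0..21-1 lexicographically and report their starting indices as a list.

[3, 14, 0, 2, 4, 15, 5, 8, 20, 13, 7, 19, 12, 1, 11, 16, 6, 18, 10, 17, 9]

rank→(start, suffix):
  0 → (3, 'abbecbeedccabdeecc')
  1 → (14, 'abdeecc')
  2 → (0, 'adbabbecbeedccabdeecc')
  3 → (2, 'babbecbeedccabdeecc')
  4 → (4, 'bbecbeedccabdeecc')
  5 → (15, 'bdeecc')
  6 → (5, 'becbeedccabdeecc')
  7 → (8, 'beedccabdeecc')
  8 → (20, 'c')
  9 → (13, 'cabdeecc')
  10 → (7, 'cbeedccabdeecc')
  11 → (19, 'cc')
  12 → (12, 'ccabdeecc')
  13 → (1, 'dbabbecbeedccabdeecc')
  14 → (11, 'dccabdeecc')
  15 → (16, 'deecc')
  16 → (6, 'ecbeedccabdeecc')
  17 → (18, 'ecc')
  18 → (10, 'edccabdeecc')
  19 → (17, 'eecc')
  20 → (9, 'eedccabdeecc')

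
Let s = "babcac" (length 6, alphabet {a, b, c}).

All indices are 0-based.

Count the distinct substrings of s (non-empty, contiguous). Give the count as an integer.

rank→(start, suffix):
  0 → (1, 'abcac')
  1 → (4, 'ac')
  2 → (0, 'babcac')
  3 → (2, 'bcac')
  4 → (5, 'c')
  5 → (3, 'cac')

SA = [1, 4, 0, 2, 5, 3]
rank  pair      lcp
   1  s[1:],s[4:]  1  'a'
   2  s[4:],s[0:]  0  ''
   3  s[0:],s[2:]  1  'b'
   4  s[2:],s[5:]  0  ''
   5  s[5:],s[3:]  1  'c'

n(n+1)/2 = 6·7/2 = 21
Σ LCP = 0 + 1 + 0 + 1 + 0 + 1 = 3
distinct = 21 − 3 = 18

18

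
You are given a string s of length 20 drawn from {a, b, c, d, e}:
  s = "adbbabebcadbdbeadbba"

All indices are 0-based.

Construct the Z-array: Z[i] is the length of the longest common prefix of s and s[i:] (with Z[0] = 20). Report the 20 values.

[20, 0, 0, 0, 1, 0, 0, 0, 0, 3, 0, 0, 0, 0, 0, 5, 0, 0, 0, 1]

Z[0]=20
i=1: outside box; Z[1]=0
i=2: outside box; Z[2]=0
i=3: outside box; Z[3]=0
i=4: outside box; Z[4]=1 grow→box=[4,5)
i=5: outside box; Z[5]=0
i=6: outside box; Z[6]=0
i=7: outside box; Z[7]=0
i=8: outside box; Z[8]=0
i=9: outside box; Z[9]=3 grow→box=[9,12)
i=10: min(r-i=2, Z[1]=0)=0; Z[10]=0
i=11: min(r-i=1, Z[2]=0)=0; Z[11]=0
i=12: outside box; Z[12]=0
i=13: outside box; Z[13]=0
i=14: outside box; Z[14]=0
i=15: outside box; Z[15]=5 grow→box=[15,20)
i=16: min(r-i=4, Z[1]=0)=0; Z[16]=0
i=17: min(r-i=3, Z[2]=0)=0; Z[17]=0
i=18: min(r-i=2, Z[3]=0)=0; Z[18]=0
i=19: min(r-i=1, Z[4]=1)=1; Z[19]=1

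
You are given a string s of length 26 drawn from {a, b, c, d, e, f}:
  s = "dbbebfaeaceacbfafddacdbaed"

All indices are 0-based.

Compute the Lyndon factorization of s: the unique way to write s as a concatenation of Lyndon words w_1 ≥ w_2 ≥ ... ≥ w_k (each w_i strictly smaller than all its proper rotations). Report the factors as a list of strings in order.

["d", "bbebf", "ae", "ace", "acbfafddacdbaed"]

emit factor 1: 'd' (i=0, period=1)
emit factor 2: 'bbebf' (i=1, period=5)
emit factor 3: 'ae' (i=6, period=2)
emit factor 4: 'ace' (i=8, period=3)
emit factor 5: 'acbfafddacdbaed' (i=11, period=15)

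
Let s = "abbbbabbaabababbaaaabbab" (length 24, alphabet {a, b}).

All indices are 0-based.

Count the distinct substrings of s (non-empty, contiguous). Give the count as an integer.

sorted suffixes:
  #0 SA[0]=16  'aaaabbab'
  #1 SA[1]=17  'aaabbab'
  #2 SA[2]=8  'aabababbaaaabbab'
  #3 SA[3]=18  'aabbab'
  #4 SA[4]=22  'ab'
  #5 SA[5]=9  'abababbaaaabbab'
  #6 SA[6]=11  'ababbaaaabbab'
  #7 SA[7]=13  'abbaaaabbab'
  #8 SA[8]=5  'abbaabababbaaaabbab'
  #9 SA[9]=19  'abbab'
  #10 SA[10]=0  'abbbbabbaabababbaaaabbab'
  #11 SA[11]=23  'b'
  #12 SA[12]=15  'baaaabbab'
  #13 SA[13]=7  'baabababbaaaabbab'
  #14 SA[14]=21  'bab'
  #15 SA[15]=10  'bababbaaaabbab'
  #16 SA[16]=12  'babbaaaabbab'
  #17 SA[17]=4  'babbaabababbaaaabbab'
  #18 SA[18]=14  'bbaaaabbab'
  #19 SA[19]=6  'bbaabababbaaaabbab'
  #20 SA[20]=20  'bbab'
  #21 SA[21]=3  'bbabbaabababbaaaabbab'
  #22 SA[22]=2  'bbbabbaabababbaaaabbab'
  #23 SA[23]=1  'bbbbabbaabababbaaaabbab'

SA = [16, 17, 8, 18, 22, 9, 11, 13, 5, 19, 0, 23, 15, 7, 21, 10, 12, 4, 14, 6, 20, 3, 2, 1]
[i] adj suffixes → lcp
  [1] 16/17 → 3 ('aaa')
  [2] 17/8 → 2 ('aa')
  [3] 8/18 → 3 ('aab')
  [4] 18/22 → 1 ('a')
  [5] 22/9 → 2 ('ab')
  [6] 9/11 → 4 ('abab')
  [7] 11/13 → 2 ('ab')
  [8] 13/5 → 5 ('abbaa')
  [9] 5/19 → 4 ('abba')
  [10] 19/0 → 3 ('abb')
  [11] 0/23 → 0 ('')
  [12] 23/15 → 1 ('b')
  [13] 15/7 → 3 ('baa')
  [14] 7/21 → 2 ('ba')
  [15] 21/10 → 3 ('bab')
  [16] 10/12 → 3 ('bab')
  [17] 12/4 → 6 ('babbaa')
  [18] 4/14 → 1 ('b')
  [19] 14/6 → 4 ('bbaa')
  [20] 6/20 → 3 ('bba')
  [21] 20/3 → 4 ('bbab')
  [22] 3/2 → 2 ('bb')
  [23] 2/1 → 3 ('bbb')

n(n+1)/2 = 24·25/2 = 300
Σ LCP = 0 + 3 + 2 + 3 + 1 + 2 + 4 + 2 + 5 + 4 + 3 + 0 + 1 + 3 + 2 + 3 + 3 + 6 + 1 + 4 + 3 + 4 + 2 + 3 = 64
distinct = 300 − 64 = 236

236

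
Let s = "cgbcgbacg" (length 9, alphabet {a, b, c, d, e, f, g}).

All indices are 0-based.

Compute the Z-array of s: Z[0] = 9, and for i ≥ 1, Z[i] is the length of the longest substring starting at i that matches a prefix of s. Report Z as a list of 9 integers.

Z[0]=9
i=1: fresh scan; Z[1]=0
i=2: fresh scan; Z[2]=0
i=3: fresh scan; Z[3]=3 scan→box=[3,6)
i=4: min(r-i=2, Z[1]=0)=0; Z[4]=0
i=5: min(r-i=1, Z[2]=0)=0; Z[5]=0
i=6: fresh scan; Z[6]=0
i=7: fresh scan; Z[7]=2 scan→box=[7,9)
i=8: min(r-i=1, Z[1]=0)=0; Z[8]=0

[9, 0, 0, 3, 0, 0, 0, 2, 0]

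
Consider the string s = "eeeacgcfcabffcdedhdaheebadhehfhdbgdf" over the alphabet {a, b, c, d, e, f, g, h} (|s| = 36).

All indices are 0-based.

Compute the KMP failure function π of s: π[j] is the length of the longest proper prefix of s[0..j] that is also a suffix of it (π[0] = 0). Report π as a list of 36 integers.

π[0] = 0
j=1 s[j]='e': π[1]=1 (border 'e')
j=2 s[j]='e': π[2]=2 (border 'ee')
j=3 s[j]='a': k: 2→1→0; π[3]=0 (border '')
j=4 s[j]='c': π[4]=0 (border '')
j=5 s[j]='g': π[5]=0 (border '')
j=6 s[j]='c': π[6]=0 (border '')
j=7 s[j]='f': π[7]=0 (border '')
j=8 s[j]='c': π[8]=0 (border '')
j=9 s[j]='a': π[9]=0 (border '')
j=10 s[j]='b': π[10]=0 (border '')
j=11 s[j]='f': π[11]=0 (border '')
j=12 s[j]='f': π[12]=0 (border '')
j=13 s[j]='c': π[13]=0 (border '')
j=14 s[j]='d': π[14]=0 (border '')
j=15 s[j]='e': π[15]=1 (border 'e')
j=16 s[j]='d': k: 1→0; π[16]=0 (border '')
j=17 s[j]='h': π[17]=0 (border '')
j=18 s[j]='d': π[18]=0 (border '')
j=19 s[j]='a': π[19]=0 (border '')
j=20 s[j]='h': π[20]=0 (border '')
j=21 s[j]='e': π[21]=1 (border 'e')
j=22 s[j]='e': π[22]=2 (border 'ee')
j=23 s[j]='b': k: 2→1→0; π[23]=0 (border '')
j=24 s[j]='a': π[24]=0 (border '')
j=25 s[j]='d': π[25]=0 (border '')
j=26 s[j]='h': π[26]=0 (border '')
j=27 s[j]='e': π[27]=1 (border 'e')
j=28 s[j]='h': k: 1→0; π[28]=0 (border '')
j=29 s[j]='f': π[29]=0 (border '')
j=30 s[j]='h': π[30]=0 (border '')
j=31 s[j]='d': π[31]=0 (border '')
j=32 s[j]='b': π[32]=0 (border '')
j=33 s[j]='g': π[33]=0 (border '')
j=34 s[j]='d': π[34]=0 (border '')
j=35 s[j]='f': π[35]=0 (border '')

[0, 1, 2, 0, 0, 0, 0, 0, 0, 0, 0, 0, 0, 0, 0, 1, 0, 0, 0, 0, 0, 1, 2, 0, 0, 0, 0, 1, 0, 0, 0, 0, 0, 0, 0, 0]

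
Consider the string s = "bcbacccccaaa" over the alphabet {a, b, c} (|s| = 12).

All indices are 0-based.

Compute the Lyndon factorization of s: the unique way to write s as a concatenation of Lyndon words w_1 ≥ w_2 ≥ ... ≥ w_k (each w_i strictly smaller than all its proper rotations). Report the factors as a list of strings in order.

emit factor 1: 'bc' (i=0, period=2)
emit factor 2: 'b' (i=2, period=1)
emit factor 3: 'accccc' (i=3, period=6)
emit factor 4: 'a' (i=9, period=1)
emit factor 5: 'a' (i=10, period=1)
emit factor 6: 'a' (i=11, period=1)

["bc", "b", "accccc", "a", "a", "a"]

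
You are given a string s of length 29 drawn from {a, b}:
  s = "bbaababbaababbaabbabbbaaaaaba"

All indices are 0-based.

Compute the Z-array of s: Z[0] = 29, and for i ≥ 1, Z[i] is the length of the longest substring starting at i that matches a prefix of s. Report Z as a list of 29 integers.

Z[0]=29
i=1: outside box; Z[1]=1 grow→box=[1,2)
i=2: outside box; Z[2]=0
i=3: outside box; Z[3]=0
i=4: outside box; Z[4]=1 grow→box=[4,5)
i=5: outside box; Z[5]=0
i=6: outside box; Z[6]=11 grow→box=[6,17)
i=7: min(r-i=10, Z[1]=1)=1; Z[7]=1
i=8: min(r-i=9, Z[2]=0)=0; Z[8]=0
i=9: min(r-i=8, Z[3]=0)=0; Z[9]=0
i=10: min(r-i=7, Z[4]=1)=1; Z[10]=1
i=11: min(r-i=6, Z[5]=0)=0; Z[11]=0
i=12: min(r-i=5, Z[6]=11)=5; Z[12]=5
i=13: min(r-i=4, Z[7]=1)=1; Z[13]=1
i=14: min(r-i=3, Z[8]=0)=0; Z[14]=0
i=15: min(r-i=2, Z[9]=0)=0; Z[15]=0
i=16: min(r-i=1, Z[10]=1)=1; Z[16]=3 grow→box=[16,19)
i=17: min(r-i=2, Z[1]=1)=1; Z[17]=1
i=18: min(r-i=1, Z[2]=0)=0; Z[18]=0
i=19: outside box; Z[19]=2 grow→box=[19,21)
i=20: min(r-i=1, Z[1]=1)=1; Z[20]=4 grow→box=[20,24)
i=21: min(r-i=3, Z[1]=1)=1; Z[21]=1
i=22: min(r-i=2, Z[2]=0)=0; Z[22]=0
i=23: min(r-i=1, Z[3]=0)=0; Z[23]=0
i=24: outside box; Z[24]=0
i=25: outside box; Z[25]=0
i=26: outside box; Z[26]=0
i=27: outside box; Z[27]=1 grow→box=[27,28)
i=28: outside box; Z[28]=0

[29, 1, 0, 0, 1, 0, 11, 1, 0, 0, 1, 0, 5, 1, 0, 0, 3, 1, 0, 2, 4, 1, 0, 0, 0, 0, 0, 1, 0]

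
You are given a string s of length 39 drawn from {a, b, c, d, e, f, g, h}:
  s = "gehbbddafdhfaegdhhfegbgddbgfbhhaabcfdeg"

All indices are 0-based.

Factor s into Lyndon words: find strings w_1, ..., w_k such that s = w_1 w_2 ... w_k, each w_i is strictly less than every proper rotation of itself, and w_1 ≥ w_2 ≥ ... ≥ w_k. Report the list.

["g", "eh", "bbdd", "afdhf", "aegdhhfegbgddbgfbhh", "aabcfdeg"]

emit factor 1: 'g' (i=0, period=1)
emit factor 2: 'eh' (i=1, period=2)
emit factor 3: 'bbdd' (i=3, period=4)
emit factor 4: 'afdhf' (i=7, period=5)
emit factor 5: 'aegdhhfegbgddbgfbhh' (i=12, period=19)
emit factor 6: 'aabcfdeg' (i=31, period=8)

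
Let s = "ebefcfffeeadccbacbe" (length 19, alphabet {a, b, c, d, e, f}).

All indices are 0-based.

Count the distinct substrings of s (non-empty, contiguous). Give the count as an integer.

rank | idx | suffix
   0 |  15 | acbe
   1 |  10 | adccbacbe
   2 |  14 | bacbe
   3 |  17 | be
   4 |   1 | befcfffeeadccbacbe
   5 |  13 | cbacbe
   6 |  16 | cbe
   7 |  12 | ccbacbe
   8 |   4 | cfffeeadccbacbe
   9 |  11 | dccbacbe
  10 |  18 | e
  11 |   9 | eadccbacbe
  12 |   0 | ebefcfffeeadccbacbe
  13 |   8 | eeadccbacbe
  14 |   2 | efcfffeeadccbacbe
  15 |   3 | fcfffeeadccbacbe
  16 |   7 | feeadccbacbe
  17 |   6 | ffeeadccbacbe
  18 |   5 | fffeeadccbacbe

SA = [15, 10, 14, 17, 1, 13, 16, 12, 4, 11, 18, 9, 0, 8, 2, 3, 7, 6, 5]
i: (SA[i-1],SA[i]) lcp shared
  1: (15,10) 1 'a'
  2: (10,14) 0 ''
  3: (14,17) 1 'b'
  4: (17,1) 2 'be'
  5: (1,13) 0 ''
  6: (13,16) 2 'cb'
  7: (16,12) 1 'c'
  8: (12,4) 1 'c'
  9: (4,11) 0 ''
  10: (11,18) 0 ''
  11: (18,9) 1 'e'
  12: (9,0) 1 'e'
  13: (0,8) 1 'e'
  14: (8,2) 1 'e'
  15: (2,3) 0 ''
  16: (3,7) 1 'f'
  17: (7,6) 1 'f'
  18: (6,5) 2 'ff'

n(n+1)/2 = 19·20/2 = 190
Σ LCP = 0 + 1 + 0 + 1 + 2 + 0 + 2 + 1 + 1 + 0 + 0 + 1 + 1 + 1 + 1 + 0 + 1 + 1 + 2 = 16
distinct = 190 − 16 = 174

174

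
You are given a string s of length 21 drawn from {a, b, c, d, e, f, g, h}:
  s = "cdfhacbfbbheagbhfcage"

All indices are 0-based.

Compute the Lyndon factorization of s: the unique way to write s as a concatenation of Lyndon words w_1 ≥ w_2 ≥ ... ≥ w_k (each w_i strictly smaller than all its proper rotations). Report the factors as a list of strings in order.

["cdfh", "acbfbbheagbhfcage"]

emit factor 1: 'cdfh' (i=0, period=4)
emit factor 2: 'acbfbbheagbhfcage' (i=4, period=17)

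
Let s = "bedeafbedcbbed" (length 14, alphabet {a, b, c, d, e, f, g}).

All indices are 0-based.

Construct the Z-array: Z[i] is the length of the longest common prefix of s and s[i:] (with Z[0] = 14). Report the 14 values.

[14, 0, 0, 0, 0, 0, 3, 0, 0, 0, 1, 3, 0, 0]

Z[0]=14
i=1: outside box; Z[1]=0
i=2: outside box; Z[2]=0
i=3: outside box; Z[3]=0
i=4: outside box; Z[4]=0
i=5: outside box; Z[5]=0
i=6: outside box; Z[6]=3 grow→box=[6,9)
i=7: min(r-i=2, Z[1]=0)=0; Z[7]=0
i=8: min(r-i=1, Z[2]=0)=0; Z[8]=0
i=9: outside box; Z[9]=0
i=10: outside box; Z[10]=1 grow→box=[10,11)
i=11: outside box; Z[11]=3 grow→box=[11,14)
i=12: min(r-i=2, Z[1]=0)=0; Z[12]=0
i=13: min(r-i=1, Z[2]=0)=0; Z[13]=0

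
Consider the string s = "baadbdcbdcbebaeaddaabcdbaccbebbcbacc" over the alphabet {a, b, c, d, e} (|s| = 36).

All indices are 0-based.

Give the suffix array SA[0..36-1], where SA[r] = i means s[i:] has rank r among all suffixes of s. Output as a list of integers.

rank | idx | suffix
   0 |  18 | aabcdbaccbebbcbacc
   1 |   1 | aadbdcbdcbebaeaddaabcdbaccbebbcbacc
   2 |  19 | abcdbaccbebbcbacc
   3 |  33 | acc
   4 |  24 | accbebbcbacc
   5 |   2 | adbdcbdcbebaeaddaabcdbaccbebbcbacc
   6 |  15 | addaabcdbaccbebbcbacc
   7 |  13 | aeaddaabcdbaccbebbcbacc
   8 |   0 | baadbdcbdcbebaeaddaabcdbaccbebbcbacc
   9 |  32 | bacc
  10 |  23 | baccbebbcbacc
  11 |  12 | baeaddaabcdbaccbebbcbacc
  12 |  29 | bbcbacc
  13 |  30 | bcbacc
  14 |  20 | bcdbaccbebbcbacc
  15 |   4 | bdcbdcbebaeaddaabcdbaccbebbcbacc
  16 |   7 | bdcbebaeaddaabcdbaccbebbcbacc
  17 |  10 | bebaeaddaabcdbaccbebbcbacc
  18 |  27 | bebbcbacc
  19 |  35 | c
  20 |  31 | cbacc
  21 |   6 | cbdcbebaeaddaabcdbaccbebbcbacc
  22 |   9 | cbebaeaddaabcdbaccbebbcbacc
  23 |  26 | cbebbcbacc
  24 |  34 | cc
  25 |  25 | ccbebbcbacc
  26 |  21 | cdbaccbebbcbacc
  27 |  17 | daabcdbaccbebbcbacc
  28 |  22 | dbaccbebbcbacc
  29 |   3 | dbdcbdcbebaeaddaabcdbaccbebbcbacc
  30 |   5 | dcbdcbebaeaddaabcdbaccbebbcbacc
  31 |   8 | dcbebaeaddaabcdbaccbebbcbacc
  32 |  16 | ddaabcdbaccbebbcbacc
  33 |  14 | eaddaabcdbaccbebbcbacc
  34 |  11 | ebaeaddaabcdbaccbebbcbacc
  35 |  28 | ebbcbacc

[18, 1, 19, 33, 24, 2, 15, 13, 0, 32, 23, 12, 29, 30, 20, 4, 7, 10, 27, 35, 31, 6, 9, 26, 34, 25, 21, 17, 22, 3, 5, 8, 16, 14, 11, 28]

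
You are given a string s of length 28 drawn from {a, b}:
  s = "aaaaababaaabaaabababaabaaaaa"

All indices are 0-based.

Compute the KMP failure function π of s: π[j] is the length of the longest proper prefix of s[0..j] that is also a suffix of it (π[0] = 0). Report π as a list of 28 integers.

π[0] = 0
j=1 s[j]='a': π[1]=1 (border 'a')
j=2 s[j]='a': π[2]=2 (border 'aa')
j=3 s[j]='a': π[3]=3 (border 'aaa')
j=4 s[j]='a': π[4]=4 (border 'aaaa')
j=5 s[j]='b': k: 4→3→2→1→0; π[5]=0 (border '')
j=6 s[j]='a': π[6]=1 (border 'a')
j=7 s[j]='b': k: 1→0; π[7]=0 (border '')
j=8 s[j]='a': π[8]=1 (border 'a')
j=9 s[j]='a': π[9]=2 (border 'aa')
j=10 s[j]='a': π[10]=3 (border 'aaa')
j=11 s[j]='b': k: 3→2→1→0; π[11]=0 (border '')
j=12 s[j]='a': π[12]=1 (border 'a')
j=13 s[j]='a': π[13]=2 (border 'aa')
j=14 s[j]='a': π[14]=3 (border 'aaa')
j=15 s[j]='b': k: 3→2→1→0; π[15]=0 (border '')
j=16 s[j]='a': π[16]=1 (border 'a')
j=17 s[j]='b': k: 1→0; π[17]=0 (border '')
j=18 s[j]='a': π[18]=1 (border 'a')
j=19 s[j]='b': k: 1→0; π[19]=0 (border '')
j=20 s[j]='a': π[20]=1 (border 'a')
j=21 s[j]='a': π[21]=2 (border 'aa')
j=22 s[j]='b': k: 2→1→0; π[22]=0 (border '')
j=23 s[j]='a': π[23]=1 (border 'a')
j=24 s[j]='a': π[24]=2 (border 'aa')
j=25 s[j]='a': π[25]=3 (border 'aaa')
j=26 s[j]='a': π[26]=4 (border 'aaaa')
j=27 s[j]='a': π[27]=5 (border 'aaaaa')

[0, 1, 2, 3, 4, 0, 1, 0, 1, 2, 3, 0, 1, 2, 3, 0, 1, 0, 1, 0, 1, 2, 0, 1, 2, 3, 4, 5]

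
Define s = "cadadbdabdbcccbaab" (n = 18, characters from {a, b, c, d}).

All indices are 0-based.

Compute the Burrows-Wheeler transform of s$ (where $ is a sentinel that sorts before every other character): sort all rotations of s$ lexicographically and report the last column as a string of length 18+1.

bbadcdacdda$ccbbaba

rank  rotation             last
    0  $cadadbdabdbcccbaab  b
    1  aab$cadadbdabdbcccb  b
    2  ab$cadadbdabdbcccba  a
    3  abdbcccbaab$cadadbd  d
    4  adadbdabdbcccbaab$c  c
    5  adbdabdbcccbaab$cad  d
    6  b$cadadbdabdbcccbaa  a
    7  baab$cadadbdabdbccc  c
    8  bcccbaab$cadadbdabd  d
    9  bdabdbcccbaab$cadad  d
   10  bdbcccbaab$cadadbda  a
   11  cadadbdabdbcccbaab$  $
   12  cbaab$cadadbdabdbcc  c
   13  ccbaab$cadadbdabdbc  c
   14  cccbaab$cadadbdabdb  b
   15  dabdbcccbaab$cadadb  b
   16  dadbdabdbcccbaab$ca  a
   17  dbcccbaab$cadadbdab  b
   18  dbdabdbcccbaab$cada  a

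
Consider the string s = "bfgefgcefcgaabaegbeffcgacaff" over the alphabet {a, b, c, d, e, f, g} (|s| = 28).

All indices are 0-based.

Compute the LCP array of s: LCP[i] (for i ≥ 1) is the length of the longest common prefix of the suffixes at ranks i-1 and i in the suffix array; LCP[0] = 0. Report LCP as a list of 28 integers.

[0, 1, 1, 1, 1, 0, 1, 1, 0, 1, 1, 3, 0, 2, 2, 1, 0, 1, 4, 1, 2, 1, 2, 0, 2, 1, 1, 1]

rank | idx | suffix
   0 |  11 | aabaegbeffcgacaff
   1 |  12 | abaegbeffcgacaff
   2 |  23 | acaff
   3 |  14 | aegbeffcgacaff
   4 |  25 | aff
   5 |  13 | baegbeffcgacaff
   6 |  17 | beffcgacaff
   7 |   0 | bfgefgcefcgaabaegbeffcgacaff
   8 |  24 | caff
   9 |   6 | cefcgaabaegbeffcgacaff
  10 |   9 | cgaabaegbeffcgacaff
  11 |  21 | cgacaff
  12 |   7 | efcgaabaegbeffcgacaff
  13 |  18 | effcgacaff
  14 |   3 | efgcefcgaabaegbeffcgacaff
  15 |  15 | egbeffcgacaff
  16 |  27 | f
  17 |   8 | fcgaabaegbeffcgacaff
  18 |  20 | fcgacaff
  19 |  26 | ff
  20 |  19 | ffcgacaff
  21 |   4 | fgcefcgaabaegbeffcgacaff
  22 |   1 | fgefgcefcgaabaegbeffcgacaff
  23 |  10 | gaabaegbeffcgacaff
  24 |  22 | gacaff
  25 |  16 | gbeffcgacaff
  26 |   5 | gcefcgaabaegbeffcgacaff
  27 |   2 | gefgcefcgaabaegbeffcgacaff

SA = [11, 12, 23, 14, 25, 13, 17, 0, 24, 6, 9, 21, 7, 18, 3, 15, 27, 8, 20, 26, 19, 4, 1, 10, 22, 16, 5, 2]
i: (SA[i-1],SA[i]) lcp shared
  1: (11,12) 1 'a'
  2: (12,23) 1 'a'
  3: (23,14) 1 'a'
  4: (14,25) 1 'a'
  5: (25,13) 0 ''
  6: (13,17) 1 'b'
  7: (17,0) 1 'b'
  8: (0,24) 0 ''
  9: (24,6) 1 'c'
  10: (6,9) 1 'c'
  11: (9,21) 3 'cga'
  12: (21,7) 0 ''
  13: (7,18) 2 'ef'
  14: (18,3) 2 'ef'
  15: (3,15) 1 'e'
  16: (15,27) 0 ''
  17: (27,8) 1 'f'
  18: (8,20) 4 'fcga'
  19: (20,26) 1 'f'
  20: (26,19) 2 'ff'
  21: (19,4) 1 'f'
  22: (4,1) 2 'fg'
  23: (1,10) 0 ''
  24: (10,22) 2 'ga'
  25: (22,16) 1 'g'
  26: (16,5) 1 'g'
  27: (5,2) 1 'g'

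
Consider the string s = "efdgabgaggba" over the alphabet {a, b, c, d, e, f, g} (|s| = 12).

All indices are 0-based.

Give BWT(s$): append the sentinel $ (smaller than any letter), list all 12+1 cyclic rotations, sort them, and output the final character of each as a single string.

abgggaf$edbga

rank  rotation       last
    0  $efdgabgaggba  a
    1  a$efdgabgaggb  b
    2  abgaggba$efdg  g
    3  aggba$efdgabg  g
    4  ba$efdgabgagg  g
    5  bgaggba$efdga  a
    6  dgabgaggba$ef  f
    7  efdgabgaggba$  $
    8  fdgabgaggba$e  e
    9  gabgaggba$efd  d
   10  gaggba$efdgab  b
   11  gba$efdgabgag  g
   12  ggba$efdgabga  a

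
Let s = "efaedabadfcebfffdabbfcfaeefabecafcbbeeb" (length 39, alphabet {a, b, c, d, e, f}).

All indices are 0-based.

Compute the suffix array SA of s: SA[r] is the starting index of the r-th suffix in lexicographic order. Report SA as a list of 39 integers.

rank | idx | suffix
   0 |   5 | abadfcebfffdabbfcfaeefabecafcbbeeb
   1 |  17 | abbfcfaeefabecafcbbeeb
   2 |  27 | abecafcbbeeb
   3 |   7 | adfcebfffdabbfcfaeefabecafcbbeeb
   4 |   2 | aedabadfcebfffdabbfcfaeefabecafcbbeeb
   5 |  23 | aeefabecafcbbeeb
   6 |  31 | afcbbeeb
   7 |  38 | b
   8 |   6 | badfcebfffdabbfcfaeefabecafcbbeeb
   9 |  34 | bbeeb
  10 |  18 | bbfcfaeefabecafcbbeeb
  11 |  28 | becafcbbeeb
  12 |  35 | beeb
  13 |  19 | bfcfaeefabecafcbbeeb
  14 |  12 | bfffdabbfcfaeefabecafcbbeeb
  15 |  30 | cafcbbeeb
  16 |  33 | cbbeeb
  17 |  10 | cebfffdabbfcfaeefabecafcbbeeb
  18 |  21 | cfaeefabecafcbbeeb
  19 |   4 | dabadfcebfffdabbfcfaeefabecafcbbeeb
  20 |  16 | dabbfcfaeefabecafcbbeeb
  21 |   8 | dfcebfffdabbfcfaeefabecafcbbeeb
  22 |  37 | eb
  23 |  11 | ebfffdabbfcfaeefabecafcbbeeb
  24 |  29 | ecafcbbeeb
  25 |   3 | edabadfcebfffdabbfcfaeefabecafcbbeeb
  26 |  36 | eeb
  27 |  24 | eefabecafcbbeeb
  28 |  25 | efabecafcbbeeb
  29 |   0 | efaedabadfcebfffdabbfcfaeefabecafcbbeeb
  30 |  26 | fabecafcbbeeb
  31 |   1 | faedabadfcebfffdabbfcfaeefabecafcbbeeb
  32 |  22 | faeefabecafcbbeeb
  33 |  32 | fcbbeeb
  34 |   9 | fcebfffdabbfcfaeefabecafcbbeeb
  35 |  20 | fcfaeefabecafcbbeeb
  36 |  15 | fdabbfcfaeefabecafcbbeeb
  37 |  14 | ffdabbfcfaeefabecafcbbeeb
  38 |  13 | fffdabbfcfaeefabecafcbbeeb

[5, 17, 27, 7, 2, 23, 31, 38, 6, 34, 18, 28, 35, 19, 12, 30, 33, 10, 21, 4, 16, 8, 37, 11, 29, 3, 36, 24, 25, 0, 26, 1, 22, 32, 9, 20, 15, 14, 13]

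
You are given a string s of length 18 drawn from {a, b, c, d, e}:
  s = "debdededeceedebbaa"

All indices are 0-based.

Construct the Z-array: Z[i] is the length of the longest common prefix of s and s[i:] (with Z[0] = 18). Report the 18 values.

[18, 0, 0, 2, 0, 2, 0, 2, 0, 0, 0, 0, 3, 0, 0, 0, 0, 0]

Z[0]=18
i=1: outside box; Z[1]=0
i=2: outside box; Z[2]=0
i=3: outside box; Z[3]=2 grow→box=[3,5)
i=4: min(r-i=1, Z[1]=0)=0; Z[4]=0
i=5: outside box; Z[5]=2 grow→box=[5,7)
i=6: min(r-i=1, Z[1]=0)=0; Z[6]=0
i=7: outside box; Z[7]=2 grow→box=[7,9)
i=8: min(r-i=1, Z[1]=0)=0; Z[8]=0
i=9: outside box; Z[9]=0
i=10: outside box; Z[10]=0
i=11: outside box; Z[11]=0
i=12: outside box; Z[12]=3 grow→box=[12,15)
i=13: min(r-i=2, Z[1]=0)=0; Z[13]=0
i=14: min(r-i=1, Z[2]=0)=0; Z[14]=0
i=15: outside box; Z[15]=0
i=16: outside box; Z[16]=0
i=17: outside box; Z[17]=0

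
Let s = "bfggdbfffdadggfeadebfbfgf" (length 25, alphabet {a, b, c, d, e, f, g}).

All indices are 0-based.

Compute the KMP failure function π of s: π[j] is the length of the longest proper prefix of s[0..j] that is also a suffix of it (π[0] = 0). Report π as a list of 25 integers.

π[0] = 0
j=1 s[j]='f': π[1]=0 (border '')
j=2 s[j]='g': π[2]=0 (border '')
j=3 s[j]='g': π[3]=0 (border '')
j=4 s[j]='d': π[4]=0 (border '')
j=5 s[j]='b': π[5]=1 (border 'b')
j=6 s[j]='f': π[6]=2 (border 'bf')
j=7 s[j]='f': k: 2→0; π[7]=0 (border '')
j=8 s[j]='f': π[8]=0 (border '')
j=9 s[j]='d': π[9]=0 (border '')
j=10 s[j]='a': π[10]=0 (border '')
j=11 s[j]='d': π[11]=0 (border '')
j=12 s[j]='g': π[12]=0 (border '')
j=13 s[j]='g': π[13]=0 (border '')
j=14 s[j]='f': π[14]=0 (border '')
j=15 s[j]='e': π[15]=0 (border '')
j=16 s[j]='a': π[16]=0 (border '')
j=17 s[j]='d': π[17]=0 (border '')
j=18 s[j]='e': π[18]=0 (border '')
j=19 s[j]='b': π[19]=1 (border 'b')
j=20 s[j]='f': π[20]=2 (border 'bf')
j=21 s[j]='b': k: 2→0; π[21]=1 (border 'b')
j=22 s[j]='f': π[22]=2 (border 'bf')
j=23 s[j]='g': π[23]=3 (border 'bfg')
j=24 s[j]='f': k: 3→0; π[24]=0 (border '')

[0, 0, 0, 0, 0, 1, 2, 0, 0, 0, 0, 0, 0, 0, 0, 0, 0, 0, 0, 1, 2, 1, 2, 3, 0]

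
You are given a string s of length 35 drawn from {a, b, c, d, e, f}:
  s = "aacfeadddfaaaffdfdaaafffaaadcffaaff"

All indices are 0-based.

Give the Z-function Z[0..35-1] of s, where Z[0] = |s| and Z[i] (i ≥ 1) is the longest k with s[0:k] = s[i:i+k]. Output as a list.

Z[0]=35
i=1: fresh scan; Z[1]=1 scan→box=[1,2)
i=2: fresh scan; Z[2]=0
i=3: fresh scan; Z[3]=0
i=4: fresh scan; Z[4]=0
i=5: fresh scan; Z[5]=1 scan→box=[5,6)
i=6: fresh scan; Z[6]=0
i=7: fresh scan; Z[7]=0
i=8: fresh scan; Z[8]=0
i=9: fresh scan; Z[9]=0
i=10: fresh scan; Z[10]=2 scan→box=[10,12)
i=11: min(r-i=1, Z[1]=1)=1; Z[11]=2 scan→box=[11,13)
i=12: min(r-i=1, Z[1]=1)=1; Z[12]=1
i=13: fresh scan; Z[13]=0
i=14: fresh scan; Z[14]=0
i=15: fresh scan; Z[15]=0
i=16: fresh scan; Z[16]=0
i=17: fresh scan; Z[17]=0
i=18: fresh scan; Z[18]=2 scan→box=[18,20)
i=19: min(r-i=1, Z[1]=1)=1; Z[19]=2 scan→box=[19,21)
i=20: min(r-i=1, Z[1]=1)=1; Z[20]=1
i=21: fresh scan; Z[21]=0
i=22: fresh scan; Z[22]=0
i=23: fresh scan; Z[23]=0
i=24: fresh scan; Z[24]=2 scan→box=[24,26)
i=25: min(r-i=1, Z[1]=1)=1; Z[25]=2 scan→box=[25,27)
i=26: min(r-i=1, Z[1]=1)=1; Z[26]=1
i=27: fresh scan; Z[27]=0
i=28: fresh scan; Z[28]=0
i=29: fresh scan; Z[29]=0
i=30: fresh scan; Z[30]=0
i=31: fresh scan; Z[31]=2 scan→box=[31,33)
i=32: min(r-i=1, Z[1]=1)=1; Z[32]=1
i=33: fresh scan; Z[33]=0
i=34: fresh scan; Z[34]=0

[35, 1, 0, 0, 0, 1, 0, 0, 0, 0, 2, 2, 1, 0, 0, 0, 0, 0, 2, 2, 1, 0, 0, 0, 2, 2, 1, 0, 0, 0, 0, 2, 1, 0, 0]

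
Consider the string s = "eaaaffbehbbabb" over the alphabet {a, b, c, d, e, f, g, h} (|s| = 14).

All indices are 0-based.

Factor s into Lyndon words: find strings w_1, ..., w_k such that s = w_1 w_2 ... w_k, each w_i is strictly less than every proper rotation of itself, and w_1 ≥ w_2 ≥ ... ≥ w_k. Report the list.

emit factor 1: 'e' (i=0, period=1)
emit factor 2: 'aaaffbehbbabb' (i=1, period=13)

["e", "aaaffbehbbabb"]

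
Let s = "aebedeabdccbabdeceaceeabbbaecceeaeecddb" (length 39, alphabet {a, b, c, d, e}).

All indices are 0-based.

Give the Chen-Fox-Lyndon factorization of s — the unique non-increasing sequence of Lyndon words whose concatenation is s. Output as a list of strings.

["aebede", "abdccbabdeceacee", "abbbaecceeaeecddb"]

emit factor 1: 'aebede' (i=0, period=6)
emit factor 2: 'abdccbabdeceacee' (i=6, period=16)
emit factor 3: 'abbbaecceeaeecddb' (i=22, period=17)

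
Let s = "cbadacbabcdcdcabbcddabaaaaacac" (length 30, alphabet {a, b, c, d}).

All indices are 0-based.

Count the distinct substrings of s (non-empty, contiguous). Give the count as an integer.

417

rank→(start, suffix):
  0 → (22, 'aaaaacac')
  1 → (23, 'aaaacac')
  2 → (24, 'aaacac')
  3 → (25, 'aacac')
  4 → (20, 'abaaaaacac')
  5 → (14, 'abbcddabaaaaacac')
  6 → (7, 'abcdcdcabbcddabaaaaacac')
  7 → (28, 'ac')
  8 → (26, 'acac')
  9 → (4, 'acbabcdcdcabbcddabaaaaacac')
  10 → (2, 'adacbabcdcdcabbcddabaaaaacac')
  11 → (21, 'baaaaacac')
  12 → (6, 'babcdcdcabbcddabaaaaacac')
  13 → (1, 'badacbabcdcdcabbcddabaaaaacac')
  14 → (15, 'bbcddabaaaaacac')
  15 → (8, 'bcdcdcabbcddabaaaaacac')
  16 → (16, 'bcddabaaaaacac')
  17 → (29, 'c')
  18 → (13, 'cabbcddabaaaaacac')
  19 → (27, 'cac')
  20 → (5, 'cbabcdcdcabbcddabaaaaacac')
  21 → (0, 'cbadacbabcdcdcabbcddabaaaaacac')
  22 → (11, 'cdcabbcddabaaaaacac')
  23 → (9, 'cdcdcabbcddabaaaaacac')
  24 → (17, 'cddabaaaaacac')
  25 → (19, 'dabaaaaacac')
  26 → (3, 'dacbabcdcdcabbcddabaaaaacac')
  27 → (12, 'dcabbcddabaaaaacac')
  28 → (10, 'dcdcabbcddabaaaaacac')
  29 → (18, 'ddabaaaaacac')

SA = [22, 23, 24, 25, 20, 14, 7, 28, 26, 4, 2, 21, 6, 1, 15, 8, 16, 29, 13, 27, 5, 0, 11, 9, 17, 19, 3, 12, 10, 18]
rank  pair      lcp
   1  s[22:],s[23:]  4  'aaaa'
   2  s[23:],s[24:]  3  'aaa'
   3  s[24:],s[25:]  2  'aa'
   4  s[25:],s[20:]  1  'a'
   5  s[20:],s[14:]  2  'ab'
   6  s[14:],s[7:]  2  'ab'
   7  s[7:],s[28:]  1  'a'
   8  s[28:],s[26:]  2  'ac'
   9  s[26:],s[4:]  2  'ac'
  10  s[4:],s[2:]  1  'a'
  11  s[2:],s[21:]  0  ''
  12  s[21:],s[6:]  2  'ba'
  13  s[6:],s[1:]  2  'ba'
  14  s[1:],s[15:]  1  'b'
  15  s[15:],s[8:]  1  'b'
  16  s[8:],s[16:]  3  'bcd'
  17  s[16:],s[29:]  0  ''
  18  s[29:],s[13:]  1  'c'
  19  s[13:],s[27:]  2  'ca'
  20  s[27:],s[5:]  1  'c'
  21  s[5:],s[0:]  3  'cba'
  22  s[0:],s[11:]  1  'c'
  23  s[11:],s[9:]  3  'cdc'
  24  s[9:],s[17:]  2  'cd'
  25  s[17:],s[19:]  0  ''
  26  s[19:],s[3:]  2  'da'
  27  s[3:],s[12:]  1  'd'
  28  s[12:],s[10:]  2  'dc'
  29  s[10:],s[18:]  1  'd'

n(n+1)/2 = 30·31/2 = 465
Σ LCP = 0 + 4 + 3 + 2 + 1 + 2 + 2 + 1 + 2 + 2 + 1 + 0 + 2 + 2 + 1 + 1 + 3 + 0 + 1 + 2 + 1 + 3 + 1 + 3 + 2 + 0 + 2 + 1 + 2 + 1 = 48
distinct = 465 − 48 = 417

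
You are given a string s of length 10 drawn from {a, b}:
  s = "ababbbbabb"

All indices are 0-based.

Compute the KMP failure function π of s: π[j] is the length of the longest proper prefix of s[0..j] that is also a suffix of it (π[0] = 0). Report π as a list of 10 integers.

[0, 0, 1, 2, 0, 0, 0, 1, 2, 0]

π[0] = 0
j=1 s[j]='b': π[1]=0 (border '')
j=2 s[j]='a': π[2]=1 (border 'a')
j=3 s[j]='b': π[3]=2 (border 'ab')
j=4 s[j]='b': k: 2→0; π[4]=0 (border '')
j=5 s[j]='b': π[5]=0 (border '')
j=6 s[j]='b': π[6]=0 (border '')
j=7 s[j]='a': π[7]=1 (border 'a')
j=8 s[j]='b': π[8]=2 (border 'ab')
j=9 s[j]='b': k: 2→0; π[9]=0 (border '')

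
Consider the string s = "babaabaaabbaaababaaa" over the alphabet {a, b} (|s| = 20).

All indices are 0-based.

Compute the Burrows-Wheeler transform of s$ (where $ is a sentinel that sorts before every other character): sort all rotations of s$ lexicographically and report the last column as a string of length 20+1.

rank  rotation               last
    0  $babaabaaabbaaababaaa  a
    1  a$babaabaaabbaaababaa  a
    2  aa$babaabaaabbaaababa  a
    3  aaa$babaabaaabbaaabab  b
    4  aaababaaa$babaabaaabb  b
    5  aaabbaaababaaa$babaab  b
    6  aabaaabbaaababaaa$bab  b
    7  aababaaa$babaabaaabba  a
    8  aabbaaababaaa$babaaba  a
    9  abaaa$babaabaaabbaaab  b
   10  abaaabbaaababaaa$baba  a
   11  abaabaaabbaaababaaa$b  b
   12  ababaaa$babaabaaabbaa  a
   13  abbaaababaaa$babaabaa  a
   14  baaa$babaabaaabbaaaba  a
   15  baaababaaa$babaabaaab  b
   16  baaabbaaababaaa$babaa  a
   17  baabaaabbaaababaaa$ba  a
   18  babaaa$babaabaaabbaaa  a
   19  babaabaaabbaaababaaa$  $
   20  bbaaababaaa$babaabaaa  a

aaabbbbaababaaabaaa$a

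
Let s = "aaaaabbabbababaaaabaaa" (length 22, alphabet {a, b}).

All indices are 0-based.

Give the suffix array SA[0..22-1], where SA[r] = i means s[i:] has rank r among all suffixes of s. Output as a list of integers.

rank→(start, suffix):
  0 → (21, 'a')
  1 → (20, 'aa')
  2 → (19, 'aaa')
  3 → (0, 'aaaaabbabbababaaaabaaa')
  4 → (14, 'aaaabaaa')
  5 → (1, 'aaaabbabbababaaaabaaa')
  6 → (15, 'aaabaaa')
  7 → (2, 'aaabbabbababaaaabaaa')
  8 → (16, 'aabaaa')
  9 → (3, 'aabbabbababaaaabaaa')
  10 → (17, 'abaaa')
  11 → (12, 'abaaaabaaa')
  12 → (10, 'ababaaaabaaa')
  13 → (7, 'abbababaaaabaaa')
  14 → (4, 'abbabbababaaaabaaa')
  15 → (18, 'baaa')
  16 → (13, 'baaaabaaa')
  17 → (11, 'babaaaabaaa')
  18 → (9, 'bababaaaabaaa')
  19 → (6, 'babbababaaaabaaa')
  20 → (8, 'bbababaaaabaaa')
  21 → (5, 'bbabbababaaaabaaa')

[21, 20, 19, 0, 14, 1, 15, 2, 16, 3, 17, 12, 10, 7, 4, 18, 13, 11, 9, 6, 8, 5]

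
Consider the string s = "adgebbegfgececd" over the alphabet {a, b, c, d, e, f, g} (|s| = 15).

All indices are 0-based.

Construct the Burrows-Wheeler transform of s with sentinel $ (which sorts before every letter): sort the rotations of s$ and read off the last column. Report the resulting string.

d$ebeecagcgbgdfe

rank  rotation          last
    0  $adgebbegfgececd  d
    1  adgebbegfgececd$  $
    2  bbegfgececd$adge  e
    3  begfgececd$adgeb  b
    4  cd$adgebbegfgece  e
    5  cecd$adgebbegfge  e
    6  d$adgebbegfgecec  c
    7  dgebbegfgececd$a  a
    8  ebbegfgececd$adg  g
    9  ecd$adgebbegfgec  c
   10  ececd$adgebbegfg  g
   11  egfgececd$adgebb  b
   12  fgececd$adgebbeg  g
   13  gebbegfgececd$ad  d
   14  gececd$adgebbegf  f
   15  gfgececd$adgebbe  e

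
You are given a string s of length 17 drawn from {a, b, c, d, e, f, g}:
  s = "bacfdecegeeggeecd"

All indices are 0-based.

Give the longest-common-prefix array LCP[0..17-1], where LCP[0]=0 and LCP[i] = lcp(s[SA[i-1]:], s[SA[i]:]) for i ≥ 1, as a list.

rank | idx | suffix
   0 |   1 | acfdecegeeggeecd
   1 |   0 | bacfdecegeeggeecd
   2 |  15 | cd
   3 |   6 | cegeeggeecd
   4 |   2 | cfdecegeeggeecd
   5 |  16 | d
   6 |   4 | decegeeggeecd
   7 |  14 | ecd
   8 |   5 | ecegeeggeecd
   9 |  13 | eecd
  10 |   9 | eeggeecd
  11 |   7 | egeeggeecd
  12 |  10 | eggeecd
  13 |   3 | fdecegeeggeecd
  14 |  12 | geecd
  15 |   8 | geeggeecd
  16 |  11 | ggeecd

SA = [1, 0, 15, 6, 2, 16, 4, 14, 5, 13, 9, 7, 10, 3, 12, 8, 11]
rank  pair      lcp
   1  s[1:],s[0:]  0  ''
   2  s[0:],s[15:]  0  ''
   3  s[15:],s[6:]  1  'c'
   4  s[6:],s[2:]  1  'c'
   5  s[2:],s[16:]  0  ''
   6  s[16:],s[4:]  1  'd'
   7  s[4:],s[14:]  0  ''
   8  s[14:],s[5:]  2  'ec'
   9  s[5:],s[13:]  1  'e'
  10  s[13:],s[9:]  2  'ee'
  11  s[9:],s[7:]  1  'e'
  12  s[7:],s[10:]  2  'eg'
  13  s[10:],s[3:]  0  ''
  14  s[3:],s[12:]  0  ''
  15  s[12:],s[8:]  3  'gee'
  16  s[8:],s[11:]  1  'g'

[0, 0, 0, 1, 1, 0, 1, 0, 2, 1, 2, 1, 2, 0, 0, 3, 1]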